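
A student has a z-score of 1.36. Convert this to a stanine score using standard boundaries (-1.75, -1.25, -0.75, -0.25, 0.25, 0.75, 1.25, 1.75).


Stanine boundaries: [-1.75, -1.25, -0.75, -0.25, 0.25, 0.75, 1.25, 1.75]
z = 1.36
Check each boundary:
  z >= -1.75 -> could be stanine 2
  z >= -1.25 -> could be stanine 3
  z >= -0.75 -> could be stanine 4
  z >= -0.25 -> could be stanine 5
  z >= 0.25 -> could be stanine 6
  z >= 0.75 -> could be stanine 7
  z >= 1.25 -> could be stanine 8
  z < 1.75
Highest qualifying boundary gives stanine = 8

8


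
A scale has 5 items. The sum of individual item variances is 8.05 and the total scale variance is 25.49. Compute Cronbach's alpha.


alpha = (k/(k-1)) * (1 - sum(si^2)/s_total^2)
= (5/4) * (1 - 8.05/25.49)
alpha = 0.8552

0.8552


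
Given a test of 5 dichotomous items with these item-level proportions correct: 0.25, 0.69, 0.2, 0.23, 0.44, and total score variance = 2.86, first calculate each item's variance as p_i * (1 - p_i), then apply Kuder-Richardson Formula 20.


For each item, compute p_i * q_i:
  Item 1: 0.25 * 0.75 = 0.1875
  Item 2: 0.69 * 0.31 = 0.2139
  Item 3: 0.2 * 0.8 = 0.16
  Item 4: 0.23 * 0.77 = 0.1771
  Item 5: 0.44 * 0.56 = 0.2464
Sum(p_i * q_i) = 0.1875 + 0.2139 + 0.16 + 0.1771 + 0.2464 = 0.9849
KR-20 = (k/(k-1)) * (1 - Sum(p_i*q_i) / Var_total)
= (5/4) * (1 - 0.9849/2.86)
= 1.25 * 0.6556
KR-20 = 0.8195

0.8195


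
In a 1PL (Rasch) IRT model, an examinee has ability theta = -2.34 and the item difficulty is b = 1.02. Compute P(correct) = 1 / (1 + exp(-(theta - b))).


theta - b = -2.34 - 1.02 = -3.36
exp(-(theta - b)) = exp(3.36) = 28.7892
P = 1 / (1 + 28.7892)
P = 0.0336

0.0336


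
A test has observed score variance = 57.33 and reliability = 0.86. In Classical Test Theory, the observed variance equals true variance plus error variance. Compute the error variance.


var_true = rxx * var_obs = 0.86 * 57.33 = 49.3038
var_error = var_obs - var_true
var_error = 57.33 - 49.3038
var_error = 8.0262

8.0262


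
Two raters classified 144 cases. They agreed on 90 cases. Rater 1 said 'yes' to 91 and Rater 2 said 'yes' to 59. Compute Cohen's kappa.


P_o = 90/144 = 0.625
P_e = (91*59 + 53*85) / 20736 = 0.476177
kappa = (P_o - P_e) / (1 - P_e)
kappa = (0.625 - 0.476177) / (1 - 0.476177)
kappa = 0.2841

0.2841


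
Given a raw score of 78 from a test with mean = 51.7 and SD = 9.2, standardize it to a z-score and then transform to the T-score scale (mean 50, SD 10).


z = (X - mean) / SD = (78 - 51.7) / 9.2
z = 26.3 / 9.2
z = 2.8587
T-score = T = 50 + 10z
Carry z at full precision (z = 26.3 / 9.2) into the conversion:
T-score = 50 + 10 * (26.3 / 9.2) = 50 + 263 / 9.2
T-score = 50 + 28.587
T-score = 78.587

78.587


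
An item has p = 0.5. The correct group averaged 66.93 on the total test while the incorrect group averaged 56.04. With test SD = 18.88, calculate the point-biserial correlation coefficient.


q = 1 - p = 0.5
rpb = ((M1 - M0) / SD) * sqrt(p * q)
rpb = ((66.93 - 56.04) / 18.88) * sqrt(0.5 * 0.5)
rpb = 0.2884

0.2884


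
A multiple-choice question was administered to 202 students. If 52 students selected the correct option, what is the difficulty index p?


Item difficulty p = number correct / total examinees
p = 52 / 202
p = 0.2574

0.2574


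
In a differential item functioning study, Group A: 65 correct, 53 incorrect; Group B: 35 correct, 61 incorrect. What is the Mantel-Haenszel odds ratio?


Odds_A = 65/53 = 1.2264
Odds_B = 35/61 = 0.5738
OR = Odds_A / Odds_B = 1.2264 / 0.5738
Exactly, OR = (65 * 61) / (53 * 35) = 3965 / 1855
OR = 2.1375

2.1375


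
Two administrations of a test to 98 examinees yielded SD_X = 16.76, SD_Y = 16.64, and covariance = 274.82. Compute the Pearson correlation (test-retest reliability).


r = cov(X,Y) / (SD_X * SD_Y)
r = 274.82 / (16.76 * 16.64)
r = 274.82 / 278.8864
r = 0.9854

0.9854


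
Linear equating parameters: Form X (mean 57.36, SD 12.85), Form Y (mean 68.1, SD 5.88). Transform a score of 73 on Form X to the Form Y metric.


slope = SD_Y / SD_X = 5.88 / 12.85 ~ 0.4576
intercept = mean_Y - slope * mean_X = 68.1 - (5.88 / 12.85) * 57.36 ~ 41.8528
Y = slope * X + intercept. To avoid rounding drift from the rounded slope/intercept, evaluate the equivalent form Y = mean_Y + SD_Y * (X - mean_X) / SD_X at full precision:
Y = 68.1 + 5.88 * (73 - 57.36) / 12.85
Y = 68.1 + 5.88 * 15.64 / 12.85
Y = 68.1 + 91.9632 / 12.85
Y = 68.1 + 7.1567
Y = 75.2567

75.2567


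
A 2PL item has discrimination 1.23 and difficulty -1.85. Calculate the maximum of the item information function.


For 2PL, max info at theta = b = -1.85
I_max = a^2 / 4 = 1.23^2 / 4
= 1.5129 / 4
I_max = 0.3782

0.3782


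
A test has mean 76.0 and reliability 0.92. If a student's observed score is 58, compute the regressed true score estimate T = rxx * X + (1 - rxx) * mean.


T_est = rxx * X + (1 - rxx) * mean
T_est = 0.92 * 58 + 0.08 * 76.0
T_est = 53.36 + 6.08
T_est = 59.44

59.44


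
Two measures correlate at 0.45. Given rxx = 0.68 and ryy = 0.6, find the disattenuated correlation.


r_corrected = rxy / sqrt(rxx * ryy)
= 0.45 / sqrt(0.68 * 0.6)
= 0.45 / sqrt(0.408)
= 0.45 / 0.638749
r_corrected = 0.7045

0.7045


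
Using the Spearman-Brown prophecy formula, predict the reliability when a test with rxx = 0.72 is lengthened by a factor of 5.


r_new = (n * rxx) / (1 + (n-1) * rxx)
r_new = (5 * 0.72) / (1 + 4 * 0.72)
r_new = 3.6 / 3.88
r_new = 0.9278

0.9278


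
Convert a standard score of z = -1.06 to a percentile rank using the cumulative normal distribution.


CDF(z) = 0.5 * (1 + erf(z/sqrt(2)))
erf(-0.7495) = -0.7109
CDF = 0.1446
Percentile rank = 0.1446 * 100 = 14.46

14.46


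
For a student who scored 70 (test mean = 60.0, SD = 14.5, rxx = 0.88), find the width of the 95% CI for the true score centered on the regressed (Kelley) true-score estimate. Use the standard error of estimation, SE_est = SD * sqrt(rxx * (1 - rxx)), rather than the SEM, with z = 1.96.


True score estimate = 0.88*70 + 0.12*60.0 = 68.8
SE_est = SD * sqrt(rxx * (1 - rxx)) = 14.5 * sqrt(0.88 * 0.12) = 14.5 * sqrt(0.1056) = 4.711942
CI = T_est +/- z * SE_est, so width = 2 * z * SE_est = 2 * 1.96 * 4.711942
Width = 18.4708

18.4708


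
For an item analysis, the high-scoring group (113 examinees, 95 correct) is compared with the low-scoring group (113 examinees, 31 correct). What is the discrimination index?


p_upper = 95/113 = 0.8407
p_lower = 31/113 = 0.2743
D = 0.8407 - 0.2743 = 0.5664

0.5664


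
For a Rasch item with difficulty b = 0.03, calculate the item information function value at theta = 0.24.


P = 1/(1+exp(-(0.24-0.03))) = 0.5523
I = P*(1-P) = 0.5523 * 0.4477
I = 0.2473

0.2473


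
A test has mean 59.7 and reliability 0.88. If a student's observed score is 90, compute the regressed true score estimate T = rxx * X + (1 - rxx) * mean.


T_est = rxx * X + (1 - rxx) * mean
T_est = 0.88 * 90 + 0.12 * 59.7
T_est = 79.2 + 7.164
T_est = 86.364

86.364


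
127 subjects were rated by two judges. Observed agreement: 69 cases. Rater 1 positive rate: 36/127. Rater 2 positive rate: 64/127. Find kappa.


P_o = 69/127 = 0.543307
P_e = (36*64 + 91*63) / 16129 = 0.498295
kappa = (P_o - P_e) / (1 - P_e)
kappa = (0.543307 - 0.498295) / (1 - 0.498295)
kappa = 0.0897

0.0897


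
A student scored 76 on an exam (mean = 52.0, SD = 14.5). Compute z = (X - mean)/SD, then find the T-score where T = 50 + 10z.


z = (X - mean) / SD = (76 - 52.0) / 14.5
z = 24.0 / 14.5
z = 1.6552
T-score = T = 50 + 10z
Carry z at full precision (z = 24.0 / 14.5) into the conversion:
T-score = 50 + 10 * (24.0 / 14.5) = 50 + 240 / 14.5
T-score = 50 + 16.5517
T-score = 66.5517

66.5517


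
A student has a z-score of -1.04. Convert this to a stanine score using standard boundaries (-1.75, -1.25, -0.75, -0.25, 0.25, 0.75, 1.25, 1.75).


Stanine boundaries: [-1.75, -1.25, -0.75, -0.25, 0.25, 0.75, 1.25, 1.75]
z = -1.04
Check each boundary:
  z >= -1.75 -> could be stanine 2
  z >= -1.25 -> could be stanine 3
  z < -0.75
  z < -0.25
  z < 0.25
  z < 0.75
  z < 1.25
  z < 1.75
Highest qualifying boundary gives stanine = 3

3


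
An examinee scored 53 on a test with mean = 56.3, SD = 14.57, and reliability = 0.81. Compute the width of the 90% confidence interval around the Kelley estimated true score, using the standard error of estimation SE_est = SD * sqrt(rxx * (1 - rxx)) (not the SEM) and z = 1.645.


True score estimate = 0.81*53 + 0.19*56.3 = 53.627
SE_est = SD * sqrt(rxx * (1 - rxx)) = 14.57 * sqrt(0.81 * 0.19) = 14.57 * sqrt(0.1539) = 5.715824
CI = T_est +/- z * SE_est, so width = 2 * z * SE_est = 2 * 1.645 * 5.715824
Width = 18.8051

18.8051


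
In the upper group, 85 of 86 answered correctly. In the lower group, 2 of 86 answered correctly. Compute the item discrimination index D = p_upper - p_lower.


p_upper = 85/86 = 0.9884
p_lower = 2/86 = 0.0233
D = 0.9884 - 0.0233 = 0.9651

0.9651


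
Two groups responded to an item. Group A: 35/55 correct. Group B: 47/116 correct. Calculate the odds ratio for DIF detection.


Odds_A = 35/20 = 1.75
Odds_B = 47/69 = 0.6812
OR = Odds_A / Odds_B = 1.75 / 0.6812
Exactly, OR = (35 * 69) / (20 * 47) = 2415 / 940
OR = 2.5691

2.5691


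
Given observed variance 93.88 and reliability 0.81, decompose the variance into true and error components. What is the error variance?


var_true = rxx * var_obs = 0.81 * 93.88 = 76.0428
var_error = var_obs - var_true
var_error = 93.88 - 76.0428
var_error = 17.8372

17.8372


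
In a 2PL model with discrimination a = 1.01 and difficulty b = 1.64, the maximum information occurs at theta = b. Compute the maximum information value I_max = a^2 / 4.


For 2PL, max info at theta = b = 1.64
I_max = a^2 / 4 = 1.01^2 / 4
= 1.0201 / 4
I_max = 0.255

0.255


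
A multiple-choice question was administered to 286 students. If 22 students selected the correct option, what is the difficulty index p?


Item difficulty p = number correct / total examinees
p = 22 / 286
p = 0.0769

0.0769


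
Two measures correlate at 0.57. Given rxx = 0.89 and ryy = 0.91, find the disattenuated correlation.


r_corrected = rxy / sqrt(rxx * ryy)
= 0.57 / sqrt(0.89 * 0.91)
= 0.57 / sqrt(0.8099)
= 0.57 / 0.899944
r_corrected = 0.6334

0.6334


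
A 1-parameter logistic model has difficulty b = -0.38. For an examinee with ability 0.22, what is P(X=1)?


theta - b = 0.22 - -0.38 = 0.6
exp(-(theta - b)) = exp(-0.6) = 0.5488
P = 1 / (1 + 0.5488)
P = 0.6457

0.6457


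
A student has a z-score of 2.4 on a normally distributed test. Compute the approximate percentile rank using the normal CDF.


CDF(z) = 0.5 * (1 + erf(z/sqrt(2)))
erf(1.6971) = 0.9836
CDF = 0.9918
Percentile rank = 0.9918 * 100 = 99.18

99.18


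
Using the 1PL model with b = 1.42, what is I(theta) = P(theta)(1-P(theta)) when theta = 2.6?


P = 1/(1+exp(-(2.6-1.42))) = 0.7649
I = P*(1-P) = 0.7649 * 0.2351
I = 0.1798

0.1798


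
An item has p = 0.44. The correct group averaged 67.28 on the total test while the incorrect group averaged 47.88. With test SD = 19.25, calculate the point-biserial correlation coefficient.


q = 1 - p = 0.56
rpb = ((M1 - M0) / SD) * sqrt(p * q)
rpb = ((67.28 - 47.88) / 19.25) * sqrt(0.44 * 0.56)
rpb = 0.5003

0.5003


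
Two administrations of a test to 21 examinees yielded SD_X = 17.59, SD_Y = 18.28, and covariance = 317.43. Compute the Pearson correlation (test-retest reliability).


r = cov(X,Y) / (SD_X * SD_Y)
r = 317.43 / (17.59 * 18.28)
r = 317.43 / 321.5452
r = 0.9872

0.9872


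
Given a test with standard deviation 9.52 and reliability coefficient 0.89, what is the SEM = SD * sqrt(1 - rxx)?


SEM = SD * sqrt(1 - rxx)
SEM = 9.52 * sqrt(1 - 0.89)
SEM = 9.52 * sqrt(0.11) = 9.52 * 0.331662
SEM = 3.1574

3.1574


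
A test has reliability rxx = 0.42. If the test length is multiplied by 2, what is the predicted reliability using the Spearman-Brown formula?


r_new = (n * rxx) / (1 + (n-1) * rxx)
r_new = (2 * 0.42) / (1 + 1 * 0.42)
r_new = 0.84 / 1.42
r_new = 0.5915

0.5915


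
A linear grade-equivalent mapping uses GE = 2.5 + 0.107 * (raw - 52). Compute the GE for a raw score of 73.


raw - median = 73 - 52 = 21
slope * diff = 0.107 * 21 = 2.247
GE = 2.5 + 2.247
GE = 4.747

4.747


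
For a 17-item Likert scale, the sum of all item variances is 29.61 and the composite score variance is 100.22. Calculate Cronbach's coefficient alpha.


alpha = (k/(k-1)) * (1 - sum(si^2)/s_total^2)
= (17/16) * (1 - 29.61/100.22)
alpha = 0.7486

0.7486


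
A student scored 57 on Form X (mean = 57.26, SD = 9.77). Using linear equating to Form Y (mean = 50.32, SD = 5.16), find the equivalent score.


slope = SD_Y / SD_X = 5.16 / 9.77 ~ 0.5281
intercept = mean_Y - slope * mean_X = 50.32 - (5.16 / 9.77) * 57.26 ~ 20.0783
Y = slope * X + intercept. To avoid rounding drift from the rounded slope/intercept, evaluate the equivalent form Y = mean_Y + SD_Y * (X - mean_X) / SD_X at full precision:
Y = 50.32 + 5.16 * (57 - 57.26) / 9.77
Y = 50.32 - 5.16 * 0.26 / 9.77
Y = 50.32 - 1.3416 / 9.77
Y = 50.32 - 0.1373
Y = 50.1827

50.1827


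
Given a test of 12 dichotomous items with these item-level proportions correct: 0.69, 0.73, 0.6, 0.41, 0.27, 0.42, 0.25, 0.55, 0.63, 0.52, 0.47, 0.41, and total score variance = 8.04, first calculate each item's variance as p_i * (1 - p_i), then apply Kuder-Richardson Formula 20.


For each item, compute p_i * q_i:
  Item 1: 0.69 * 0.31 = 0.2139
  Item 2: 0.73 * 0.27 = 0.1971
  Item 3: 0.6 * 0.4 = 0.24
  Item 4: 0.41 * 0.59 = 0.2419
  Item 5: 0.27 * 0.73 = 0.1971
  Item 6: 0.42 * 0.58 = 0.2436
  Item 7: 0.25 * 0.75 = 0.1875
  Item 8: 0.55 * 0.45 = 0.2475
  Item 9: 0.63 * 0.37 = 0.2331
  Item 10: 0.52 * 0.48 = 0.2496
  Item 11: 0.47 * 0.53 = 0.2491
  Item 12: 0.41 * 0.59 = 0.2419
Sum(p_i * q_i) = 0.2139 + 0.1971 + 0.24 + 0.2419 + 0.1971 + 0.2436 + 0.1875 + 0.2475 + 0.2331 + 0.2496 + 0.2491 + 0.2419 = 2.7423
KR-20 = (k/(k-1)) * (1 - Sum(p_i*q_i) / Var_total)
= (12/11) * (1 - 2.7423/8.04)
= 1.0909 * 0.6589
KR-20 = 0.7188

0.7188


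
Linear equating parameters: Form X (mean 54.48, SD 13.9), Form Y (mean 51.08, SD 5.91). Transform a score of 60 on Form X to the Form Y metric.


slope = SD_Y / SD_X = 5.91 / 13.9 ~ 0.4252
intercept = mean_Y - slope * mean_X = 51.08 - (5.91 / 13.9) * 54.48 ~ 27.9162
Y = slope * X + intercept. To avoid rounding drift from the rounded slope/intercept, evaluate the equivalent form Y = mean_Y + SD_Y * (X - mean_X) / SD_X at full precision:
Y = 51.08 + 5.91 * (60 - 54.48) / 13.9
Y = 51.08 + 5.91 * 5.52 / 13.9
Y = 51.08 + 32.6232 / 13.9
Y = 51.08 + 2.347
Y = 53.427

53.427


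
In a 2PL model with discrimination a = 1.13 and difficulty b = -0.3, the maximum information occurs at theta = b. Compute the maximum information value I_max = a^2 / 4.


For 2PL, max info at theta = b = -0.3
I_max = a^2 / 4 = 1.13^2 / 4
= 1.2769 / 4
I_max = 0.3192

0.3192


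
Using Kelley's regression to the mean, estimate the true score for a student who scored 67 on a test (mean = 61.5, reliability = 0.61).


T_est = rxx * X + (1 - rxx) * mean
T_est = 0.61 * 67 + 0.39 * 61.5
T_est = 40.87 + 23.985
T_est = 64.855

64.855


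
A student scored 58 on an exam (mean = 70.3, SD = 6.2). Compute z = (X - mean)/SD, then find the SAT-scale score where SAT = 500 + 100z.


z = (X - mean) / SD = (58 - 70.3) / 6.2
z = -12.3 / 6.2
z = -1.9839
SAT-scale = SAT = 500 + 100z
Carry z at full precision (z = -12.3 / 6.2) into the conversion:
SAT-scale = 500 + 100 * (-12.3 / 6.2) = 500 + -1230 / 6.2
SAT-scale = 500 + -198.3871
SAT-scale = 301.6129

301.6129


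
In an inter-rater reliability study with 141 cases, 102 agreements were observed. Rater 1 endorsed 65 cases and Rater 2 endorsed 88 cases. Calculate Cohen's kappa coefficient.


P_o = 102/141 = 0.723404
P_e = (65*88 + 76*53) / 19881 = 0.490317
kappa = (P_o - P_e) / (1 - P_e)
kappa = (0.723404 - 0.490317) / (1 - 0.490317)
kappa = 0.4573

0.4573


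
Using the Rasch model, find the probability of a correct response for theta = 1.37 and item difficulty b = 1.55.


theta - b = 1.37 - 1.55 = -0.18
exp(-(theta - b)) = exp(0.18) = 1.1972
P = 1 / (1 + 1.1972)
P = 0.4551

0.4551


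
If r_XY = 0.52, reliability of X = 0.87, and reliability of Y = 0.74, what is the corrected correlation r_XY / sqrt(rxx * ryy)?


r_corrected = rxy / sqrt(rxx * ryy)
= 0.52 / sqrt(0.87 * 0.74)
= 0.52 / sqrt(0.6438)
= 0.52 / 0.802371
r_corrected = 0.6481

0.6481


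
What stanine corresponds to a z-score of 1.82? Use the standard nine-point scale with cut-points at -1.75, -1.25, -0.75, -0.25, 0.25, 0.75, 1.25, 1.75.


Stanine boundaries: [-1.75, -1.25, -0.75, -0.25, 0.25, 0.75, 1.25, 1.75]
z = 1.82
Check each boundary:
  z >= -1.75 -> could be stanine 2
  z >= -1.25 -> could be stanine 3
  z >= -0.75 -> could be stanine 4
  z >= -0.25 -> could be stanine 5
  z >= 0.25 -> could be stanine 6
  z >= 0.75 -> could be stanine 7
  z >= 1.25 -> could be stanine 8
  z >= 1.75 -> could be stanine 9
Highest qualifying boundary gives stanine = 9

9


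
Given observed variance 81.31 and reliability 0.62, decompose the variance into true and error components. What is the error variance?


var_true = rxx * var_obs = 0.62 * 81.31 = 50.4122
var_error = var_obs - var_true
var_error = 81.31 - 50.4122
var_error = 30.8978

30.8978


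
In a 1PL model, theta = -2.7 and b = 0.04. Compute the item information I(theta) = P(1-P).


P = 1/(1+exp(-(-2.7-0.04))) = 0.0607
I = P*(1-P) = 0.0607 * 0.9393
I = 0.057

0.057


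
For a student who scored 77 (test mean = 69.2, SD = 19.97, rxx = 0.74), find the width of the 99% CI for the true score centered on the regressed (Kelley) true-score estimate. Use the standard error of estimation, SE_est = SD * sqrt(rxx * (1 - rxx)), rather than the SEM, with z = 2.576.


True score estimate = 0.74*77 + 0.26*69.2 = 74.972
SE_est = SD * sqrt(rxx * (1 - rxx)) = 19.97 * sqrt(0.74 * 0.26) = 19.97 * sqrt(0.1924) = 8.759526
CI = T_est +/- z * SE_est, so width = 2 * z * SE_est = 2 * 2.576 * 8.759526
Width = 45.1291

45.1291


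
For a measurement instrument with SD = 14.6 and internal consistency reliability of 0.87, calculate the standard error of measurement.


SEM = SD * sqrt(1 - rxx)
SEM = 14.6 * sqrt(1 - 0.87)
SEM = 14.6 * sqrt(0.13) = 14.6 * 0.360555
SEM = 5.2641

5.2641


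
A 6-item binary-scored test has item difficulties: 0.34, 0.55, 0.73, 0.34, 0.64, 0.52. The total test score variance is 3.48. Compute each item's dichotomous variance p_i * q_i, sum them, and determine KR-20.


For each item, compute p_i * q_i:
  Item 1: 0.34 * 0.66 = 0.2244
  Item 2: 0.55 * 0.45 = 0.2475
  Item 3: 0.73 * 0.27 = 0.1971
  Item 4: 0.34 * 0.66 = 0.2244
  Item 5: 0.64 * 0.36 = 0.2304
  Item 6: 0.52 * 0.48 = 0.2496
Sum(p_i * q_i) = 0.2244 + 0.2475 + 0.1971 + 0.2244 + 0.2304 + 0.2496 = 1.3734
KR-20 = (k/(k-1)) * (1 - Sum(p_i*q_i) / Var_total)
= (6/5) * (1 - 1.3734/3.48)
= 1.2 * 0.6053
KR-20 = 0.7264

0.7264


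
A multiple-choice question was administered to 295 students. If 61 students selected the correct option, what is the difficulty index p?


Item difficulty p = number correct / total examinees
p = 61 / 295
p = 0.2068

0.2068


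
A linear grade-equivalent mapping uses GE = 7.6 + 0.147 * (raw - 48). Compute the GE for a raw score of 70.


raw - median = 70 - 48 = 22
slope * diff = 0.147 * 22 = 3.234
GE = 7.6 + 3.234
GE = 10.834

10.834


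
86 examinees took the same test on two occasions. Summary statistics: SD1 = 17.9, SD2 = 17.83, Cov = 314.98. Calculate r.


r = cov(X,Y) / (SD_X * SD_Y)
r = 314.98 / (17.9 * 17.83)
r = 314.98 / 319.157
r = 0.9869

0.9869


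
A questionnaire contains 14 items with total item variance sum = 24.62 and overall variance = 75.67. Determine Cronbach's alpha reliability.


alpha = (k/(k-1)) * (1 - sum(si^2)/s_total^2)
= (14/13) * (1 - 24.62/75.67)
alpha = 0.7265

0.7265


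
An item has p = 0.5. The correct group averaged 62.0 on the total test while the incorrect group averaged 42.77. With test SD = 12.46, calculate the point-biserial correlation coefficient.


q = 1 - p = 0.5
rpb = ((M1 - M0) / SD) * sqrt(p * q)
rpb = ((62.0 - 42.77) / 12.46) * sqrt(0.5 * 0.5)
rpb = 0.7717

0.7717


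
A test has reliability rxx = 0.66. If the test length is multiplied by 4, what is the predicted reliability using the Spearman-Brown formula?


r_new = (n * rxx) / (1 + (n-1) * rxx)
r_new = (4 * 0.66) / (1 + 3 * 0.66)
r_new = 2.64 / 2.98
r_new = 0.8859

0.8859


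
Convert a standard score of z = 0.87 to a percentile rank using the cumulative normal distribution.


CDF(z) = 0.5 * (1 + erf(z/sqrt(2)))
erf(0.6152) = 0.6157
CDF = 0.8078
Percentile rank = 0.8078 * 100 = 80.78

80.78


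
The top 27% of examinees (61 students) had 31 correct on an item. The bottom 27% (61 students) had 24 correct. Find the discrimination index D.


p_upper = 31/61 = 0.5082
p_lower = 24/61 = 0.3934
D = 0.5082 - 0.3934 = 0.1148

0.1148


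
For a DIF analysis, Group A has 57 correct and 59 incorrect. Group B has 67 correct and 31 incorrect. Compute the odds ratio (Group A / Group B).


Odds_A = 57/59 = 0.9661
Odds_B = 67/31 = 2.1613
OR = Odds_A / Odds_B = 0.9661 / 2.1613
Exactly, OR = (57 * 31) / (59 * 67) = 1767 / 3953
OR = 0.447

0.447


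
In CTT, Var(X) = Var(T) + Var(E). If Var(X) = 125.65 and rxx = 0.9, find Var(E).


var_true = rxx * var_obs = 0.9 * 125.65 = 113.085
var_error = var_obs - var_true
var_error = 125.65 - 113.085
var_error = 12.565

12.565


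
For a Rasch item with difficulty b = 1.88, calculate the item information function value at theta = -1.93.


P = 1/(1+exp(-(-1.93-1.88))) = 0.0217
I = P*(1-P) = 0.0217 * 0.9783
I = 0.0212

0.0212


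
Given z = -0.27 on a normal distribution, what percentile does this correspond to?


CDF(z) = 0.5 * (1 + erf(z/sqrt(2)))
erf(-0.1909) = -0.2128
CDF = 0.3936
Percentile rank = 0.3936 * 100 = 39.36

39.36


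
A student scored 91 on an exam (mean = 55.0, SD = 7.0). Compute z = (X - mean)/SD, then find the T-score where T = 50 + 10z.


z = (X - mean) / SD = (91 - 55.0) / 7.0
z = 36.0 / 7.0
z = 5.1429
T-score = T = 50 + 10z
Carry z at full precision (z = 36.0 / 7.0) into the conversion:
T-score = 50 + 10 * (36.0 / 7.0) = 50 + 360 / 7.0
T-score = 50 + 51.4286
T-score = 101.4286

101.4286


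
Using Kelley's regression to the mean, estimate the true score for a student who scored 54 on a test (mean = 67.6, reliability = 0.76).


T_est = rxx * X + (1 - rxx) * mean
T_est = 0.76 * 54 + 0.24 * 67.6
T_est = 41.04 + 16.224
T_est = 57.264

57.264


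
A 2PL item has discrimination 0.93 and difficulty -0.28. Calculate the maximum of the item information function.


For 2PL, max info at theta = b = -0.28
I_max = a^2 / 4 = 0.93^2 / 4
= 0.8649 / 4
I_max = 0.2162

0.2162


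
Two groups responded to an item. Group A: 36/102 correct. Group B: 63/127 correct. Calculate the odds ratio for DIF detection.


Odds_A = 36/66 = 0.5455
Odds_B = 63/64 = 0.9844
OR = Odds_A / Odds_B = 0.5455 / 0.9844
Exactly, OR = (36 * 64) / (66 * 63) = 2304 / 4158
OR = 0.5541

0.5541


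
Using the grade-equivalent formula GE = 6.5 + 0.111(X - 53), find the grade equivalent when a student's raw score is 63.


raw - median = 63 - 53 = 10
slope * diff = 0.111 * 10 = 1.11
GE = 6.5 + 1.11
GE = 7.61

7.61


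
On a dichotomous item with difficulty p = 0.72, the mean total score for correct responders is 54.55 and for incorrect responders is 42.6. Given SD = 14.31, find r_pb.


q = 1 - p = 0.28
rpb = ((M1 - M0) / SD) * sqrt(p * q)
rpb = ((54.55 - 42.6) / 14.31) * sqrt(0.72 * 0.28)
rpb = 0.375

0.375


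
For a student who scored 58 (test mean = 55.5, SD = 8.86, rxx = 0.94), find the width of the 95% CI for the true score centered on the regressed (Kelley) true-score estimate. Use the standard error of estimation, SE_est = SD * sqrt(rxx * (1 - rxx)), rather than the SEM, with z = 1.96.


True score estimate = 0.94*58 + 0.06*55.5 = 57.85
SE_est = SD * sqrt(rxx * (1 - rxx)) = 8.86 * sqrt(0.94 * 0.06) = 8.86 * sqrt(0.0564) = 2.104133
CI = T_est +/- z * SE_est, so width = 2 * z * SE_est = 2 * 1.96 * 2.104133
Width = 8.2482

8.2482


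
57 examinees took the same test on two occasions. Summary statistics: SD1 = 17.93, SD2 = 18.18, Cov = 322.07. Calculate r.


r = cov(X,Y) / (SD_X * SD_Y)
r = 322.07 / (17.93 * 18.18)
r = 322.07 / 325.9674
r = 0.988

0.988


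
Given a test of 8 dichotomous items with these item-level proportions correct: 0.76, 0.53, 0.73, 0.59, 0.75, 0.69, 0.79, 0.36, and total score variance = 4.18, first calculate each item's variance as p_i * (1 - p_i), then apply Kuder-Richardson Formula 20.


For each item, compute p_i * q_i:
  Item 1: 0.76 * 0.24 = 0.1824
  Item 2: 0.53 * 0.47 = 0.2491
  Item 3: 0.73 * 0.27 = 0.1971
  Item 4: 0.59 * 0.41 = 0.2419
  Item 5: 0.75 * 0.25 = 0.1875
  Item 6: 0.69 * 0.31 = 0.2139
  Item 7: 0.79 * 0.21 = 0.1659
  Item 8: 0.36 * 0.64 = 0.2304
Sum(p_i * q_i) = 0.1824 + 0.2491 + 0.1971 + 0.2419 + 0.1875 + 0.2139 + 0.1659 + 0.2304 = 1.6682
KR-20 = (k/(k-1)) * (1 - Sum(p_i*q_i) / Var_total)
= (8/7) * (1 - 1.6682/4.18)
= 1.1429 * 0.6009
KR-20 = 0.6868

0.6868


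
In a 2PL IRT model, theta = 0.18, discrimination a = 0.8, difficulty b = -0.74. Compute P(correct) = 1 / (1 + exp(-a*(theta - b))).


a*(theta - b) = 0.8 * (0.18 - -0.74) = 0.736
exp(-0.736) = 0.479
P = 1 / (1 + 0.479)
P = 0.6761

0.6761


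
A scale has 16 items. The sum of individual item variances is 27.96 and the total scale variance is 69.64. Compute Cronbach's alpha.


alpha = (k/(k-1)) * (1 - sum(si^2)/s_total^2)
= (16/15) * (1 - 27.96/69.64)
alpha = 0.6384

0.6384


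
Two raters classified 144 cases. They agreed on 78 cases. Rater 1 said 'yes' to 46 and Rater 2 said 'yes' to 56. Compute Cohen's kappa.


P_o = 78/144 = 0.541667
P_e = (46*56 + 98*88) / 20736 = 0.540123
kappa = (P_o - P_e) / (1 - P_e)
kappa = (0.541667 - 0.540123) / (1 - 0.540123)
kappa = 0.0034

0.0034


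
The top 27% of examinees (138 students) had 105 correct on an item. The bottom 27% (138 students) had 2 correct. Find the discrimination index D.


p_upper = 105/138 = 0.7609
p_lower = 2/138 = 0.0145
D = 0.7609 - 0.0145 = 0.7464

0.7464


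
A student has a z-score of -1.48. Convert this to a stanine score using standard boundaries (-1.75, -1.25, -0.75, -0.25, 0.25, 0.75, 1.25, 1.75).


Stanine boundaries: [-1.75, -1.25, -0.75, -0.25, 0.25, 0.75, 1.25, 1.75]
z = -1.48
Check each boundary:
  z >= -1.75 -> could be stanine 2
  z < -1.25
  z < -0.75
  z < -0.25
  z < 0.25
  z < 0.75
  z < 1.25
  z < 1.75
Highest qualifying boundary gives stanine = 2

2


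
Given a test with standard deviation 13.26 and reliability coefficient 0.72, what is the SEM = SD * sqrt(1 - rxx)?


SEM = SD * sqrt(1 - rxx)
SEM = 13.26 * sqrt(1 - 0.72)
SEM = 13.26 * sqrt(0.28) = 13.26 * 0.52915
SEM = 7.0165

7.0165


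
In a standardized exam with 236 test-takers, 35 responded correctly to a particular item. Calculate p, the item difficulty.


Item difficulty p = number correct / total examinees
p = 35 / 236
p = 0.1483

0.1483


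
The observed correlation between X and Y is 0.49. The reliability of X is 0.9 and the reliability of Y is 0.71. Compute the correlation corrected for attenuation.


r_corrected = rxy / sqrt(rxx * ryy)
= 0.49 / sqrt(0.9 * 0.71)
= 0.49 / sqrt(0.639)
= 0.49 / 0.799375
r_corrected = 0.613

0.613


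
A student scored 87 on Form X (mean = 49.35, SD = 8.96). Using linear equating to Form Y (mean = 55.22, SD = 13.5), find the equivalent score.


slope = SD_Y / SD_X = 13.5 / 8.96 ~ 1.5067
intercept = mean_Y - slope * mean_X = 55.22 - (13.5 / 8.96) * 49.35 ~ -19.1355
Y = slope * X + intercept. To avoid rounding drift from the rounded slope/intercept, evaluate the equivalent form Y = mean_Y + SD_Y * (X - mean_X) / SD_X at full precision:
Y = 55.22 + 13.5 * (87 - 49.35) / 8.96
Y = 55.22 + 13.5 * 37.65 / 8.96
Y = 55.22 + 508.275 / 8.96
Y = 55.22 + 56.7271
Y = 111.9471

111.9471


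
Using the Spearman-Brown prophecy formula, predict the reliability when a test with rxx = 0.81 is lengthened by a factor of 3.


r_new = (n * rxx) / (1 + (n-1) * rxx)
r_new = (3 * 0.81) / (1 + 2 * 0.81)
r_new = 2.43 / 2.62
r_new = 0.9275

0.9275


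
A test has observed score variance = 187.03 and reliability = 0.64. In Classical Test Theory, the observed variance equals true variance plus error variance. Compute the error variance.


var_true = rxx * var_obs = 0.64 * 187.03 = 119.6992
var_error = var_obs - var_true
var_error = 187.03 - 119.6992
var_error = 67.3308

67.3308


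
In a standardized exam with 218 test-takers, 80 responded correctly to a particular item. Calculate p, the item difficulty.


Item difficulty p = number correct / total examinees
p = 80 / 218
p = 0.367

0.367


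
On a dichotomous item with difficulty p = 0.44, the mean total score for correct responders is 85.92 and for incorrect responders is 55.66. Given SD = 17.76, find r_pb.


q = 1 - p = 0.56
rpb = ((M1 - M0) / SD) * sqrt(p * q)
rpb = ((85.92 - 55.66) / 17.76) * sqrt(0.44 * 0.56)
rpb = 0.8458

0.8458


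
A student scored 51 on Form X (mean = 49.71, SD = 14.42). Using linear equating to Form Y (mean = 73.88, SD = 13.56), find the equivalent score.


slope = SD_Y / SD_X = 13.56 / 14.42 ~ 0.9404
intercept = mean_Y - slope * mean_X = 73.88 - (13.56 / 14.42) * 49.71 ~ 27.1347
Y = slope * X + intercept. To avoid rounding drift from the rounded slope/intercept, evaluate the equivalent form Y = mean_Y + SD_Y * (X - mean_X) / SD_X at full precision:
Y = 73.88 + 13.56 * (51 - 49.71) / 14.42
Y = 73.88 + 13.56 * 1.29 / 14.42
Y = 73.88 + 17.4924 / 14.42
Y = 73.88 + 1.2131
Y = 75.0931

75.0931


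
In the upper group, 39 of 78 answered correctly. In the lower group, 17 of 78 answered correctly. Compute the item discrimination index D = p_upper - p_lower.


p_upper = 39/78 = 0.5
p_lower = 17/78 = 0.2179
D = 0.5 - 0.2179 = 0.2821

0.2821


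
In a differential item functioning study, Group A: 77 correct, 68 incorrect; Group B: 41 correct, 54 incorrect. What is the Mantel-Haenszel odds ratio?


Odds_A = 77/68 = 1.1324
Odds_B = 41/54 = 0.7593
OR = Odds_A / Odds_B = 1.1324 / 0.7593
Exactly, OR = (77 * 54) / (68 * 41) = 4158 / 2788
OR = 1.4914

1.4914


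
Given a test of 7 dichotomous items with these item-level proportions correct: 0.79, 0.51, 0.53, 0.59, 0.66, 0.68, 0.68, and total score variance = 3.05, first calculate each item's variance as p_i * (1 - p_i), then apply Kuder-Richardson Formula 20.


For each item, compute p_i * q_i:
  Item 1: 0.79 * 0.21 = 0.1659
  Item 2: 0.51 * 0.49 = 0.2499
  Item 3: 0.53 * 0.47 = 0.2491
  Item 4: 0.59 * 0.41 = 0.2419
  Item 5: 0.66 * 0.34 = 0.2244
  Item 6: 0.68 * 0.32 = 0.2176
  Item 7: 0.68 * 0.32 = 0.2176
Sum(p_i * q_i) = 0.1659 + 0.2499 + 0.2491 + 0.2419 + 0.2244 + 0.2176 + 0.2176 = 1.5664
KR-20 = (k/(k-1)) * (1 - Sum(p_i*q_i) / Var_total)
= (7/6) * (1 - 1.5664/3.05)
= 1.1667 * 0.4864
KR-20 = 0.5675

0.5675


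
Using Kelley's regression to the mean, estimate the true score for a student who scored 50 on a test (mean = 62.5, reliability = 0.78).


T_est = rxx * X + (1 - rxx) * mean
T_est = 0.78 * 50 + 0.22 * 62.5
T_est = 39.0 + 13.75
T_est = 52.75

52.75


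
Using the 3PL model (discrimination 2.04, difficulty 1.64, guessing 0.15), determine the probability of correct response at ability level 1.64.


logit = 2.04*(1.64 - 1.64) = 0.0
P* = 1/(1 + exp(-0.0)) = 0.5
P = 0.15 + (1 - 0.15) * 0.5
P = 0.575

0.575


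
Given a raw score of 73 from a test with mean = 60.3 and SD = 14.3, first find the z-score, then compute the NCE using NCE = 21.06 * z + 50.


z = (X - mean) / SD = (73 - 60.3) / 14.3
z = 12.7 / 14.3
z = 0.8881
NCE = NCE = 21.06z + 50
Carry z at full precision (z = 12.7 / 14.3) into the conversion:
NCE = 21.06 * (12.7 / 14.3) + 50 = 267.462 / 14.3 + 50
NCE = 18.7036 + 50
NCE = 68.7036

68.7036


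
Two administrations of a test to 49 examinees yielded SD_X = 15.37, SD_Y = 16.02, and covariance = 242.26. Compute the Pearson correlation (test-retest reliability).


r = cov(X,Y) / (SD_X * SD_Y)
r = 242.26 / (15.37 * 16.02)
r = 242.26 / 246.2274
r = 0.9839

0.9839


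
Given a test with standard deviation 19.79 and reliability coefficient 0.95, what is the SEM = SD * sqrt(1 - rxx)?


SEM = SD * sqrt(1 - rxx)
SEM = 19.79 * sqrt(1 - 0.95)
SEM = 19.79 * sqrt(0.05) = 19.79 * 0.223607
SEM = 4.4252

4.4252


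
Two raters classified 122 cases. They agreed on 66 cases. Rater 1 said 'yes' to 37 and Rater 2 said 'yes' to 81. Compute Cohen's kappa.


P_o = 66/122 = 0.540984
P_e = (37*81 + 85*41) / 14884 = 0.435501
kappa = (P_o - P_e) / (1 - P_e)
kappa = (0.540984 - 0.435501) / (1 - 0.435501)
kappa = 0.1869

0.1869


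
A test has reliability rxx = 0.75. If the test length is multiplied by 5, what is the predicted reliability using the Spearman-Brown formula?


r_new = (n * rxx) / (1 + (n-1) * rxx)
r_new = (5 * 0.75) / (1 + 4 * 0.75)
r_new = 3.75 / 4.0
r_new = 0.9375

0.9375


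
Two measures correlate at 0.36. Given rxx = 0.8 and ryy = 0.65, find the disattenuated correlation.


r_corrected = rxy / sqrt(rxx * ryy)
= 0.36 / sqrt(0.8 * 0.65)
= 0.36 / sqrt(0.52)
= 0.36 / 0.72111
r_corrected = 0.4992

0.4992


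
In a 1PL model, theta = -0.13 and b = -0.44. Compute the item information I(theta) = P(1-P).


P = 1/(1+exp(-(-0.13--0.44))) = 0.5769
I = P*(1-P) = 0.5769 * 0.4231
I = 0.2441

0.2441


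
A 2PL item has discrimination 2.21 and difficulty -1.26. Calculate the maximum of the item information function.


For 2PL, max info at theta = b = -1.26
I_max = a^2 / 4 = 2.21^2 / 4
= 4.8841 / 4
I_max = 1.221

1.221


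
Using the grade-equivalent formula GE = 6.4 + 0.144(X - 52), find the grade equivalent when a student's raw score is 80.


raw - median = 80 - 52 = 28
slope * diff = 0.144 * 28 = 4.032
GE = 6.4 + 4.032
GE = 10.432

10.432


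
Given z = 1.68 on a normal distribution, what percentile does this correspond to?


CDF(z) = 0.5 * (1 + erf(z/sqrt(2)))
erf(1.1879) = 0.907
CDF = 0.9535
Percentile rank = 0.9535 * 100 = 95.35

95.35


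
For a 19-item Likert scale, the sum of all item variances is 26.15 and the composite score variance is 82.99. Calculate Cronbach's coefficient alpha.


alpha = (k/(k-1)) * (1 - sum(si^2)/s_total^2)
= (19/18) * (1 - 26.15/82.99)
alpha = 0.723

0.723


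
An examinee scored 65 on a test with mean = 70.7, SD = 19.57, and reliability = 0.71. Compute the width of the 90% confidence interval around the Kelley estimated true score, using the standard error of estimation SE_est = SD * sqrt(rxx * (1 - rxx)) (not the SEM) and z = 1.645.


True score estimate = 0.71*65 + 0.29*70.7 = 66.653
SE_est = SD * sqrt(rxx * (1 - rxx)) = 19.57 * sqrt(0.71 * 0.29) = 19.57 * sqrt(0.2059) = 8.880123
CI = T_est +/- z * SE_est, so width = 2 * z * SE_est = 2 * 1.645 * 8.880123
Width = 29.2156

29.2156


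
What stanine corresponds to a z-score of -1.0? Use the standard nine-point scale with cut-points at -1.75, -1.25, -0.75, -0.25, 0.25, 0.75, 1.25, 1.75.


Stanine boundaries: [-1.75, -1.25, -0.75, -0.25, 0.25, 0.75, 1.25, 1.75]
z = -1.0
Check each boundary:
  z >= -1.75 -> could be stanine 2
  z >= -1.25 -> could be stanine 3
  z < -0.75
  z < -0.25
  z < 0.25
  z < 0.75
  z < 1.25
  z < 1.75
Highest qualifying boundary gives stanine = 3

3


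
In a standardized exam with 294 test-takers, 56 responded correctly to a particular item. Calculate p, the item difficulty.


Item difficulty p = number correct / total examinees
p = 56 / 294
p = 0.1905

0.1905


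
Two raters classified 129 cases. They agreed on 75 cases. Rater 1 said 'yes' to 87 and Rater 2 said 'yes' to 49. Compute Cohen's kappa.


P_o = 75/129 = 0.581395
P_e = (87*49 + 42*80) / 16641 = 0.458085
kappa = (P_o - P_e) / (1 - P_e)
kappa = (0.581395 - 0.458085) / (1 - 0.458085)
kappa = 0.2275

0.2275


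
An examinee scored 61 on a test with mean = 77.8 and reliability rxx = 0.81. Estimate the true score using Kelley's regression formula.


T_est = rxx * X + (1 - rxx) * mean
T_est = 0.81 * 61 + 0.19 * 77.8
T_est = 49.41 + 14.782
T_est = 64.192

64.192


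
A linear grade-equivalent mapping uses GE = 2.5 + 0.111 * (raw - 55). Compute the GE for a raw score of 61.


raw - median = 61 - 55 = 6
slope * diff = 0.111 * 6 = 0.666
GE = 2.5 + 0.666
GE = 3.166

3.166


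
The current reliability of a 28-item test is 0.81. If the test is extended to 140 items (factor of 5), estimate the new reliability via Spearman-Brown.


r_new = (n * rxx) / (1 + (n-1) * rxx)
r_new = (5 * 0.81) / (1 + 4 * 0.81)
r_new = 4.05 / 4.24
r_new = 0.9552

0.9552


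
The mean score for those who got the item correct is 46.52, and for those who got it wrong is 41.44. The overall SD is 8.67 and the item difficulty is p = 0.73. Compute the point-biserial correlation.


q = 1 - p = 0.27
rpb = ((M1 - M0) / SD) * sqrt(p * q)
rpb = ((46.52 - 41.44) / 8.67) * sqrt(0.73 * 0.27)
rpb = 0.2601

0.2601


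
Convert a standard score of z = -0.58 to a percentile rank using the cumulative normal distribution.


CDF(z) = 0.5 * (1 + erf(z/sqrt(2)))
erf(-0.4101) = -0.4381
CDF = 0.281
Percentile rank = 0.281 * 100 = 28.1

28.1


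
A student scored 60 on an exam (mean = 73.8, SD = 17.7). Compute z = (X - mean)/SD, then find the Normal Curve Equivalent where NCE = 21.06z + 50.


z = (X - mean) / SD = (60 - 73.8) / 17.7
z = -13.8 / 17.7
z = -0.7797
NCE = NCE = 21.06z + 50
Carry z at full precision (z = -13.8 / 17.7) into the conversion:
NCE = 21.06 * (-13.8 / 17.7) + 50 = -290.628 / 17.7 + 50
NCE = -16.4197 + 50
NCE = 33.5803

33.5803


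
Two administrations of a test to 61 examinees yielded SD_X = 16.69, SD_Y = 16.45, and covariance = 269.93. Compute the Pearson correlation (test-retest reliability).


r = cov(X,Y) / (SD_X * SD_Y)
r = 269.93 / (16.69 * 16.45)
r = 269.93 / 274.5505
r = 0.9832

0.9832


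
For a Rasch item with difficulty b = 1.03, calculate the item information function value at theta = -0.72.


P = 1/(1+exp(-(-0.72-1.03))) = 0.148
I = P*(1-P) = 0.148 * 0.852
I = 0.1261

0.1261


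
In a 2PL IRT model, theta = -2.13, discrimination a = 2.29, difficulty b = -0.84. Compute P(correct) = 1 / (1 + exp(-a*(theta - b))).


a*(theta - b) = 2.29 * (-2.13 - -0.84) = -2.9541
exp(--2.9541) = 19.1844
P = 1 / (1 + 19.1844)
P = 0.0495

0.0495


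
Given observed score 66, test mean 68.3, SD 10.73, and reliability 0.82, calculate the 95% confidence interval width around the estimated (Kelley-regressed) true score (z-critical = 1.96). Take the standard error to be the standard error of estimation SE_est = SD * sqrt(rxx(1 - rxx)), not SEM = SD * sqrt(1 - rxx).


True score estimate = 0.82*66 + 0.18*68.3 = 66.414
SE_est = SD * sqrt(rxx * (1 - rxx)) = 10.73 * sqrt(0.82 * 0.18) = 10.73 * sqrt(0.1476) = 4.122331
CI = T_est +/- z * SE_est, so width = 2 * z * SE_est = 2 * 1.96 * 4.122331
Width = 16.1595

16.1595


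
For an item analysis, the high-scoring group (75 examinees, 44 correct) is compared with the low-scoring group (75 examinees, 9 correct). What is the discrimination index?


p_upper = 44/75 = 0.5867
p_lower = 9/75 = 0.12
D = 0.5867 - 0.12 = 0.4667

0.4667


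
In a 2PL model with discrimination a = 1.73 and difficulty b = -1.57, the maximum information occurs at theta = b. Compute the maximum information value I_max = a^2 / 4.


For 2PL, max info at theta = b = -1.57
I_max = a^2 / 4 = 1.73^2 / 4
= 2.9929 / 4
I_max = 0.7482

0.7482


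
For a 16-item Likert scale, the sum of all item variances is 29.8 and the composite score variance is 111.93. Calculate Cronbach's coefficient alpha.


alpha = (k/(k-1)) * (1 - sum(si^2)/s_total^2)
= (16/15) * (1 - 29.8/111.93)
alpha = 0.7827

0.7827


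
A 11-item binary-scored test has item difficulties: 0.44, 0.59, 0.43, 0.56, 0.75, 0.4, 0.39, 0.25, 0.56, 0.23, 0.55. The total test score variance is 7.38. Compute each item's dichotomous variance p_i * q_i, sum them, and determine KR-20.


For each item, compute p_i * q_i:
  Item 1: 0.44 * 0.56 = 0.2464
  Item 2: 0.59 * 0.41 = 0.2419
  Item 3: 0.43 * 0.57 = 0.2451
  Item 4: 0.56 * 0.44 = 0.2464
  Item 5: 0.75 * 0.25 = 0.1875
  Item 6: 0.4 * 0.6 = 0.24
  Item 7: 0.39 * 0.61 = 0.2379
  Item 8: 0.25 * 0.75 = 0.1875
  Item 9: 0.56 * 0.44 = 0.2464
  Item 10: 0.23 * 0.77 = 0.1771
  Item 11: 0.55 * 0.45 = 0.2475
Sum(p_i * q_i) = 0.2464 + 0.2419 + 0.2451 + 0.2464 + 0.1875 + 0.24 + 0.2379 + 0.1875 + 0.2464 + 0.1771 + 0.2475 = 2.5037
KR-20 = (k/(k-1)) * (1 - Sum(p_i*q_i) / Var_total)
= (11/10) * (1 - 2.5037/7.38)
= 1.1 * 0.6607
KR-20 = 0.7268

0.7268
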